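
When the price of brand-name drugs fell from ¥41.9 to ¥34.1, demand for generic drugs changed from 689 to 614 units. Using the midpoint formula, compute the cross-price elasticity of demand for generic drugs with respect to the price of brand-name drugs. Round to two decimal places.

ΔQ_x = 614 − 689 = -75; ΔP_y = 34.1 − 41.9 = -7.8.
Midpoints: P̄_y = 38.00, Q̄_x = 651.5.
ε_xy = (ΔQ_x/ΔP_y)(P̄_y/Q̄_x) = (-75/-7.8)(38.00/651.5).
ε_xy > 0, so the goods are substitutes.

0.56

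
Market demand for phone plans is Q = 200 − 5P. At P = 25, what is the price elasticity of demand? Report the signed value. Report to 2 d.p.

-1.67

At P = 25, Q = 75.
dQ/dP = −5.
ε = (dQ/dP)(P/Q) = (-5)(25/75).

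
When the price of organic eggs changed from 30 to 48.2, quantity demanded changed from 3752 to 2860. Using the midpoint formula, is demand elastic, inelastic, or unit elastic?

inelastic

Arc ε ≈ -0.580.
|ε| = 0.58 < 1.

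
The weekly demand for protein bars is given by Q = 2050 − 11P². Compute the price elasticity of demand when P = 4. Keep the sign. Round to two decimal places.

At P = 4, Q = 1874.
dQ/dP = −22P = -88.
ε = (dQ/dP)(P/Q) = (-88)(4/1874).

-0.19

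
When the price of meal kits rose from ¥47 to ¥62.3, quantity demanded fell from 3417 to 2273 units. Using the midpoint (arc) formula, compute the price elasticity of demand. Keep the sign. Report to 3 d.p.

ΔQ = 2273 − 3417 = -1144; ΔP = 62.3 − 47 = 15.3.
Midpoints: P̄ = 54.65, Q̄ = 2845.0.
ε = (ΔQ/ΔP)(P̄/Q̄) = (-1144/15.3)(54.65/2845.0).

-1.436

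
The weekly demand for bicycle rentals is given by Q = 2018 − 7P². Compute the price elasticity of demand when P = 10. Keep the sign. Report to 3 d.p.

-1.062

At P = 10, Q = 1318.
dQ/dP = −14P = -140.
ε = (dQ/dP)(P/Q) = (-140)(10/1318).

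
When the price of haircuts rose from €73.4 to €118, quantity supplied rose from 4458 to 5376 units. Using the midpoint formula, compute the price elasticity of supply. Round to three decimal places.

ΔQ = 5376 − 4458 = 918; ΔP = 118 − 73.4 = 44.6.
Midpoints: P̄ = 95.70, Q̄ = 4917.0.
ε_s = (ΔQ/ΔP)(P̄/Q̄) = (918/44.6)(95.70/4917.0).

0.401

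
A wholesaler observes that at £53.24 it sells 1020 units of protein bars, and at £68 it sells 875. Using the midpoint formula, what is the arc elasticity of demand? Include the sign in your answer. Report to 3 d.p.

-0.629

ΔQ = 875 − 1020 = -145; ΔP = 68 − 53.24 = 14.76.
Midpoints: P̄ = 60.62, Q̄ = 947.5.
ε = (ΔQ/ΔP)(P̄/Q̄) = (-145/14.76)(60.62/947.5).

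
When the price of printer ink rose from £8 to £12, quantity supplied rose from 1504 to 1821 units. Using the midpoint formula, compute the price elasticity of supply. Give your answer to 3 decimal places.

ΔQ = 1821 − 1504 = 317; ΔP = 12 − 8 = 4.
Midpoints: P̄ = 10.00, Q̄ = 1662.5.
ε_s = (ΔQ/ΔP)(P̄/Q̄) = (317/4)(10.00/1662.5).

0.477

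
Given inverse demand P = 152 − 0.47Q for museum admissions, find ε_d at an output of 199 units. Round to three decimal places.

At Q = 199, P = 152 − 0.47(199) = 58.47.
dP/dQ = −0.47, so dQ/dP = 1/(−0.47) = -2.128.
ε = (dQ/dP)(P/Q) = (-2.128)(58.47/199).

-0.625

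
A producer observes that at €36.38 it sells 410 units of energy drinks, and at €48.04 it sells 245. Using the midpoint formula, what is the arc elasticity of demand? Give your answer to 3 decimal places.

-1.824

ΔQ = 245 − 410 = -165; ΔP = 48.04 − 36.38 = 11.66.
Midpoints: P̄ = 42.21, Q̄ = 327.5.
ε = (ΔQ/ΔP)(P̄/Q̄) = (-165/11.66)(42.21/327.5).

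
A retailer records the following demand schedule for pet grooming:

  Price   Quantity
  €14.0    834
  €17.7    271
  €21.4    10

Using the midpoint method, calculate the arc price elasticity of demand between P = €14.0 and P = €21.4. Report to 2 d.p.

-4.67

At P = 14.0, Q = 834; at P = 21.4, Q = 10.
ΔQ = -824, ΔP = 7.4. Midpoints: P̄ = 17.70, Q̄ = 422.0.
ε = (ΔQ/ΔP)(P̄/Q̄) = (-824/7.4)(17.70/422.0).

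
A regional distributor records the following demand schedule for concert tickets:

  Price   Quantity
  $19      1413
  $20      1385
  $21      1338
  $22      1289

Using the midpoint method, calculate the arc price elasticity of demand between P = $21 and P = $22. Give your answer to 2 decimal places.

-0.80

At P = 21, Q = 1338; at P = 22, Q = 1289.
ΔQ = -49, ΔP = 1. Midpoints: P̄ = 21.50, Q̄ = 1313.5.
ε = (ΔQ/ΔP)(P̄/Q̄) = (-49/1)(21.50/1313.5).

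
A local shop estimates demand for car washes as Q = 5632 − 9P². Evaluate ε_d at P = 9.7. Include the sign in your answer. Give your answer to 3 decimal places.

-0.354

At P = 9.7, Q = 4785.190.
dQ/dP = −18P = -174.600.
ε = (dQ/dP)(P/Q) = (-174.600)(9.7/4785.190).
|ε| < 1, so demand is inelastic at this price.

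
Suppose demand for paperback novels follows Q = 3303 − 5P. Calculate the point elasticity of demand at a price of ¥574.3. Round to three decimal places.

-6.655

At P = 574.3, Q = 431.500.
dQ/dP = −5.
ε = (dQ/dP)(P/Q) = (-5)(574.3/431.500).
|ε| > 1, so demand is elastic at this price.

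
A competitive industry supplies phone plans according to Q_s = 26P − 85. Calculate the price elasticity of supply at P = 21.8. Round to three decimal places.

At P = 21.8, Q_s = 481.80.
dQ_s/dP = 26.
ε_s = (dQ_s/dP)(P/Q_s) = (26)(21.8/481.80).

1.176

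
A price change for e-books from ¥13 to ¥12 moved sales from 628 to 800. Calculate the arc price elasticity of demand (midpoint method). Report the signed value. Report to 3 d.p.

ΔQ = 800 − 628 = 172; ΔP = 12 − 13 = -1.
Midpoints: P̄ = 12.50, Q̄ = 714.0.
ε = (ΔQ/ΔP)(P̄/Q̄) = (172/-1)(12.50/714.0).

-3.011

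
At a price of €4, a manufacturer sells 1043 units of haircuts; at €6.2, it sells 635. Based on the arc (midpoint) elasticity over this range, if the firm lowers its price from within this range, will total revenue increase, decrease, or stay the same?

Arc ε = (-408/2.2)(5.10/839.0) ≈ -1.127.
|ε| = 1.13 > 1, so demand is elastic. A price cut therefore raises total revenue.

increase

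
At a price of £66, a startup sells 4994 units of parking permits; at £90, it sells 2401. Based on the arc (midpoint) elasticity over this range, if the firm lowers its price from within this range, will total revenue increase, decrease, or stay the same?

Arc ε = (-2593/24)(78.00/3697.5) ≈ -2.279.
|ε| = 2.28 > 1, so demand is elastic. A price cut therefore raises total revenue.

increase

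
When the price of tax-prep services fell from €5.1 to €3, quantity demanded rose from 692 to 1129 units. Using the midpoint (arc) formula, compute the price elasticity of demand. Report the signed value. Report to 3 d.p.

ΔQ = 1129 − 692 = 437; ΔP = 3 − 5.1 = -2.1.
Midpoints: P̄ = 4.05, Q̄ = 910.5.
ε = (ΔQ/ΔP)(P̄/Q̄) = (437/-2.1)(4.05/910.5).

-0.926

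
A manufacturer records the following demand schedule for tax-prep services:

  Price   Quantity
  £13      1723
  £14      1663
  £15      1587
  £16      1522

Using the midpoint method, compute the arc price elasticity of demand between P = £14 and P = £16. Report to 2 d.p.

At P = 14, Q = 1663; at P = 16, Q = 1522.
ΔQ = -141, ΔP = 2. Midpoints: P̄ = 15.00, Q̄ = 1592.5.
ε = (ΔQ/ΔP)(P̄/Q̄) = (-141/2)(15.00/1592.5).

-0.66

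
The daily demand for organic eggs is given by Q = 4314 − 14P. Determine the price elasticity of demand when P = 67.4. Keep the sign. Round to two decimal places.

-0.28

At P = 67.4, Q = 3370.400.
dQ/dP = −14.
ε = (dQ/dP)(P/Q) = (-14)(67.4/3370.400).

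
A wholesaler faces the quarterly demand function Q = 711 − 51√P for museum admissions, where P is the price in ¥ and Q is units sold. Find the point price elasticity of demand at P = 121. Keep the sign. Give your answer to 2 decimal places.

-1.87

At P = 121, Q = 150.
dQ/dP = −51/(2√P) = -2.318.
ε = (dQ/dP)(P/Q) = (-2.318)(121/150).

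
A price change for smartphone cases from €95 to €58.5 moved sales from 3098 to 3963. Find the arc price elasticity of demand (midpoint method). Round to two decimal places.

ΔQ = 3963 − 3098 = 865; ΔP = 58.5 − 95 = -36.5.
Midpoints: P̄ = 76.75, Q̄ = 3530.5.
ε = (ΔQ/ΔP)(P̄/Q̄) = (865/-36.5)(76.75/3530.5).

-0.52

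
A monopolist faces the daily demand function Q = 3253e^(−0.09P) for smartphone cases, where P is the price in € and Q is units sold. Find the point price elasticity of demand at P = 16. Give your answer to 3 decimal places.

-1.440

At P = 16, Q = 770.726.
dQ/dP = −0.09·3253e^(−0.09P) = −0.09Q = -69.365.
ε = (dQ/dP)(P/Q) = (-69.365)(16/770.726).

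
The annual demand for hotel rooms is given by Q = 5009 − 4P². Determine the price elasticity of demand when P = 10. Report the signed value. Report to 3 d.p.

At P = 10, Q = 4609.
dQ/dP = −8P = -80.
ε = (dQ/dP)(P/Q) = (-80)(10/4609).

-0.174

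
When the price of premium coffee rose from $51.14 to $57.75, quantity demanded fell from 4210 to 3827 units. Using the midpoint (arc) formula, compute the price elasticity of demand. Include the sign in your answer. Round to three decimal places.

-0.785

ΔQ = 3827 − 4210 = -383; ΔP = 57.75 − 51.14 = 6.61.
Midpoints: P̄ = 54.45, Q̄ = 4018.5.
ε = (ΔQ/ΔP)(P̄/Q̄) = (-383/6.61)(54.45/4018.5).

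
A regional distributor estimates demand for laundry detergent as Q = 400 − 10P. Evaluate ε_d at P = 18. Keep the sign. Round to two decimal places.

-0.82

At P = 18, Q = 220.
dQ/dP = −10.
ε = (dQ/dP)(P/Q) = (-10)(18/220).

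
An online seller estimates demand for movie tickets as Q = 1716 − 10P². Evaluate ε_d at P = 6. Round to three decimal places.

-0.531

At P = 6, Q = 1356.
dQ/dP = −20P = -120.
ε = (dQ/dP)(P/Q) = (-120)(6/1356).
|ε| < 1, so demand is inelastic at this price.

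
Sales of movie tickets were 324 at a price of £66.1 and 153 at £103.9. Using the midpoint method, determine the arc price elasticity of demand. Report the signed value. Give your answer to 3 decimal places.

-1.612

ΔQ = 153 − 324 = -171; ΔP = 103.9 − 66.1 = 37.8.
Midpoints: P̄ = 85.00, Q̄ = 238.5.
ε = (ΔQ/ΔP)(P̄/Q̄) = (-171/37.8)(85.00/238.5).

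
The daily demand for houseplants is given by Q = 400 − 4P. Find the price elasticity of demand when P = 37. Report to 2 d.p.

At P = 37, Q = 252.
dQ/dP = −4.
ε = (dQ/dP)(P/Q) = (-4)(37/252).
|ε| < 1, so demand is inelastic at this price.

-0.59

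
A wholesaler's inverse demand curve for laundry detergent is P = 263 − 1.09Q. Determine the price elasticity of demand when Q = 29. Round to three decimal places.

At Q = 29, P = 263 − 1.09(29) = 231.39.
dP/dQ = −1.09, so dQ/dP = 1/(−1.09) = -0.917.
ε = (dQ/dP)(P/Q) = (-0.917)(231.39/29).

-7.320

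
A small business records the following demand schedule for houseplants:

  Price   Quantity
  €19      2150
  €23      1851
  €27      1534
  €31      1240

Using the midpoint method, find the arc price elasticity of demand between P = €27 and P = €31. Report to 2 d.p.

-1.54

At P = 27, Q = 1534; at P = 31, Q = 1240.
ΔQ = -294, ΔP = 4. Midpoints: P̄ = 29.00, Q̄ = 1387.0.
ε = (ΔQ/ΔP)(P̄/Q̄) = (-294/4)(29.00/1387.0).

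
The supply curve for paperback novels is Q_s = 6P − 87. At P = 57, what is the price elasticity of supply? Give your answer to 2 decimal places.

At P = 57, Q_s = 255.
dQ_s/dP = 6.
ε_s = (dQ_s/dP)(P/Q_s) = (6)(57/255).

1.34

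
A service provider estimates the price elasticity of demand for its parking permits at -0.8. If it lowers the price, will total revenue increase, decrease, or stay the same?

decrease

|ε| = 0.80 < 1, so demand is inelastic. A price cut therefore reduces total revenue.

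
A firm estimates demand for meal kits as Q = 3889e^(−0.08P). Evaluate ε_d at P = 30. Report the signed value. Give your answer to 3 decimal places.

-2.400

At P = 30, Q = 352.802.
dQ/dP = −0.08·3889e^(−0.08P) = −0.08Q = -28.224.
ε = (dQ/dP)(P/Q) = (-28.224)(30/352.802).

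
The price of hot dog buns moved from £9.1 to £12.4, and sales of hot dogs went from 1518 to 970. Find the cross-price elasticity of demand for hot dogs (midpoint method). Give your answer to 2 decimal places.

-1.44

ΔQ_x = 970 − 1518 = -548; ΔP_y = 12.4 − 9.1 = 3.3.
Midpoints: P̄_y = 10.75, Q̄_x = 1244.0.
ε_xy = (ΔQ_x/ΔP_y)(P̄_y/Q̄_x) = (-548/3.3)(10.75/1244.0).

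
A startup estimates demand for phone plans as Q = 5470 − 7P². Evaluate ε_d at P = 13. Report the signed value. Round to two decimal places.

At P = 13, Q = 4287.
dQ/dP = −14P = -182.
ε = (dQ/dP)(P/Q) = (-182)(13/4287).

-0.55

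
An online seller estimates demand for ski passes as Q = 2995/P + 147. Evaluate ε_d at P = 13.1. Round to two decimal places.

At P = 13.1, Q = 375.626.
dQ/dP = −2995/P² = -17.452.
ε = (dQ/dP)(P/Q) = (-17.452)(13.1/375.626).
|ε| < 1, so demand is inelastic at this price.

-0.61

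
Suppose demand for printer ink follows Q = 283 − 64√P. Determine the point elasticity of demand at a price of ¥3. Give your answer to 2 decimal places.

-0.32

At P = 3, Q = 172.149.
dQ/dP = −64/(2√P) = -18.475.
ε = (dQ/dP)(P/Q) = (-18.475)(3/172.149).
|ε| < 1, so demand is inelastic at this price.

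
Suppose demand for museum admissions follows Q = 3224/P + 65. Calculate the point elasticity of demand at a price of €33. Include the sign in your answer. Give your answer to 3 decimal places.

-0.600

At P = 33, Q = 162.697.
dQ/dP = −3224/P² = -2.961.
ε = (dQ/dP)(P/Q) = (-2.961)(33/162.697).
|ε| < 1, so demand is inelastic at this price.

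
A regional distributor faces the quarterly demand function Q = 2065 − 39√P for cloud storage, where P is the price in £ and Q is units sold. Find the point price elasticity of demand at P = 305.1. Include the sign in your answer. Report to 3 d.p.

At P = 305.1, Q = 1383.783.
dQ/dP = −39/(2√P) = -1.116.
ε = (dQ/dP)(P/Q) = (-1.116)(305.1/1383.783).

-0.246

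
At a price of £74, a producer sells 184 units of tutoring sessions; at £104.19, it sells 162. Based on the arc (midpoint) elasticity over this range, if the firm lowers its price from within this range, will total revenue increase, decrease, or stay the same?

decrease

Arc ε = (-22/30.19)(89.09/173.0) ≈ -0.375.
|ε| = 0.38 < 1, so demand is inelastic. A price cut therefore reduces total revenue.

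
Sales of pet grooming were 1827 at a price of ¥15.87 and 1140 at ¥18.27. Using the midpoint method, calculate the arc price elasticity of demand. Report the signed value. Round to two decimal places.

-3.29

ΔQ = 1140 − 1827 = -687; ΔP = 18.27 − 15.87 = 2.4.
Midpoints: P̄ = 17.07, Q̄ = 1483.5.
ε = (ΔQ/ΔP)(P̄/Q̄) = (-687/2.4)(17.07/1483.5).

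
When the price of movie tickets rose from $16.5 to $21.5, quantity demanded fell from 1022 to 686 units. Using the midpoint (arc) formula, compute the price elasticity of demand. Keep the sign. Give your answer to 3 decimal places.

-1.495

ΔQ = 686 − 1022 = -336; ΔP = 21.5 − 16.5 = 5.
Midpoints: P̄ = 19.00, Q̄ = 854.0.
ε = (ΔQ/ΔP)(P̄/Q̄) = (-336/5)(19.00/854.0).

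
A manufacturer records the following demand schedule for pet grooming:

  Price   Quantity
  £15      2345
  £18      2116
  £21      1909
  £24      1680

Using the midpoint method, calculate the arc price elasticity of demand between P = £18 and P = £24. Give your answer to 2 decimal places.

At P = 18, Q = 2116; at P = 24, Q = 1680.
ΔQ = -436, ΔP = 6. Midpoints: P̄ = 21.00, Q̄ = 1898.0.
ε = (ΔQ/ΔP)(P̄/Q̄) = (-436/6)(21.00/1898.0).

-0.80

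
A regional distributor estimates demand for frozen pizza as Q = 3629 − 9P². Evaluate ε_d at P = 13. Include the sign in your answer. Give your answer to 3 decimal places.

-1.443

At P = 13, Q = 2108.
dQ/dP = −18P = -234.
ε = (dQ/dP)(P/Q) = (-234)(13/2108).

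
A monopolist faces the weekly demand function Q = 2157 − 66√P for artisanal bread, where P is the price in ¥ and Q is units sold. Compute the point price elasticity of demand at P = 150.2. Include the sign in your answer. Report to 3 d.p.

At P = 150.2, Q = 1348.130.
dQ/dP = −66/(2√P) = -2.693.
ε = (dQ/dP)(P/Q) = (-2.693)(150.2/1348.130).
|ε| < 1, so demand is inelastic at this price.

-0.300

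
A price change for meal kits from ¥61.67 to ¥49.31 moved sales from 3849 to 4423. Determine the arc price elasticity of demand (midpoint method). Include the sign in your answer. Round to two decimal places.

ΔQ = 4423 − 3849 = 574; ΔP = 49.31 − 61.67 = -12.36.
Midpoints: P̄ = 55.49, Q̄ = 4136.0.
ε = (ΔQ/ΔP)(P̄/Q̄) = (574/-12.36)(55.49/4136.0).

-0.62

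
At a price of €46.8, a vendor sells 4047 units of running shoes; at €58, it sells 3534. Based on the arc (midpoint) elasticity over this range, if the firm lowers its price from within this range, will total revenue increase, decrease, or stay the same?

Arc ε = (-513/11.2)(52.40/3790.5) ≈ -0.633.
|ε| = 0.63 < 1, so demand is inelastic. A price cut therefore reduces total revenue.

decrease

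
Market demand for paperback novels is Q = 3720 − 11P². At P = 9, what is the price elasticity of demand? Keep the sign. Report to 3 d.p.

-0.630

At P = 9, Q = 2829.
dQ/dP = −22P = -198.
ε = (dQ/dP)(P/Q) = (-198)(9/2829).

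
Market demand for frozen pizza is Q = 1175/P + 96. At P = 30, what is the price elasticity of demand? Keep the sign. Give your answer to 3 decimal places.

At P = 30, Q = 135.167.
dQ/dP = −1175/P² = -1.306.
ε = (dQ/dP)(P/Q) = (-1.306)(30/135.167).
|ε| < 1, so demand is inelastic at this price.

-0.290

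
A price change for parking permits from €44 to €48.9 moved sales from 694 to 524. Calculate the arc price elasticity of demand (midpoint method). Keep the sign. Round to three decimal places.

-2.646

ΔQ = 524 − 694 = -170; ΔP = 48.9 − 44 = 4.9.
Midpoints: P̄ = 46.45, Q̄ = 609.0.
ε = (ΔQ/ΔP)(P̄/Q̄) = (-170/4.9)(46.45/609.0).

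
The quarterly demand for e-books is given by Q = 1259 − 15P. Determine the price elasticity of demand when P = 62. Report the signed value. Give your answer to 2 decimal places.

At P = 62, Q = 329.
dQ/dP = −15.
ε = (dQ/dP)(P/Q) = (-15)(62/329).

-2.83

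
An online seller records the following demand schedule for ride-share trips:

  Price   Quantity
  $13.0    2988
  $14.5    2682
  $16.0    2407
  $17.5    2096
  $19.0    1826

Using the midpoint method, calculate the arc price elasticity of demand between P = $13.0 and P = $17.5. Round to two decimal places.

-1.19

At P = 13.0, Q = 2988; at P = 17.5, Q = 2096.
ΔQ = -892, ΔP = 4.5. Midpoints: P̄ = 15.25, Q̄ = 2542.0.
ε = (ΔQ/ΔP)(P̄/Q̄) = (-892/4.5)(15.25/2542.0).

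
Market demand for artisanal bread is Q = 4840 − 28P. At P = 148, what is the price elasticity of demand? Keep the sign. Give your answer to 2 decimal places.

At P = 148, Q = 696.
dQ/dP = −28.
ε = (dQ/dP)(P/Q) = (-28)(148/696).

-5.95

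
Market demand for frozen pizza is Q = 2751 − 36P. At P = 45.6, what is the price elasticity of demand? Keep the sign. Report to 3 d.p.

-1.480

At P = 45.6, Q = 1109.400.
dQ/dP = −36.
ε = (dQ/dP)(P/Q) = (-36)(45.6/1109.400).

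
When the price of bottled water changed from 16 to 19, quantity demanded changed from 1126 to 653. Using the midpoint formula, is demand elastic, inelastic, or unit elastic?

Arc ε ≈ -3.102.
|ε| = 3.10 > 1.

elastic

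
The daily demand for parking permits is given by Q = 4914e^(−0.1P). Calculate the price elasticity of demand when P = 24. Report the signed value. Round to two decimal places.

At P = 24, Q = 445.788.
dQ/dP = −0.1·4914e^(−0.1P) = −0.1Q = -44.579.
ε = (dQ/dP)(P/Q) = (-44.579)(24/445.788).

-2.40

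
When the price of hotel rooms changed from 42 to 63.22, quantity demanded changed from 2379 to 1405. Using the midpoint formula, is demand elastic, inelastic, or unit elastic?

elastic

Arc ε ≈ -1.276.
|ε| = 1.28 > 1.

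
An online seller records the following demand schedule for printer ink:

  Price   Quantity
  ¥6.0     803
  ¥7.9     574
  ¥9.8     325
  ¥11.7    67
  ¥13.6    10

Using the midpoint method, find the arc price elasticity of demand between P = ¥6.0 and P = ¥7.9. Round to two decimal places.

-1.22

At P = 6.0, Q = 803; at P = 7.9, Q = 574.
ΔQ = -229, ΔP = 1.9. Midpoints: P̄ = 6.95, Q̄ = 688.5.
ε = (ΔQ/ΔP)(P̄/Q̄) = (-229/1.9)(6.95/688.5).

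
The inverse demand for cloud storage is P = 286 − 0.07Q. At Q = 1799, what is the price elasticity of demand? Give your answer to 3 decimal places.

-1.271

At Q = 1799, P = 286 − 0.07(1799) = 160.07.
dP/dQ = −0.07, so dQ/dP = 1/(−0.07) = -14.286.
ε = (dQ/dP)(P/Q) = (-14.286)(160.07/1799).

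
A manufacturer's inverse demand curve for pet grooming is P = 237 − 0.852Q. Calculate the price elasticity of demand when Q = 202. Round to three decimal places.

-0.377

At Q = 202, P = 237 − 0.852(202) = 64.90.
dP/dQ = −0.852, so dQ/dP = 1/(−0.852) = -1.174.
ε = (dQ/dP)(P/Q) = (-1.174)(64.90/202).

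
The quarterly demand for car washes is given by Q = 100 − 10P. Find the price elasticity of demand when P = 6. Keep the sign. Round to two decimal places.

At P = 6, Q = 40.
dQ/dP = −10.
ε = (dQ/dP)(P/Q) = (-10)(6/40).

-1.50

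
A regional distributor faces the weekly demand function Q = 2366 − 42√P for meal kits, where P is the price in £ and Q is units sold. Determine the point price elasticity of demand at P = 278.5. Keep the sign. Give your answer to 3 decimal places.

At P = 278.5, Q = 1665.091.
dQ/dP = −42/(2√P) = -1.258.
ε = (dQ/dP)(P/Q) = (-1.258)(278.5/1665.091).

-0.210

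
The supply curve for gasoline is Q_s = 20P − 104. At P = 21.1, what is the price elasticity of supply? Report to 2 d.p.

1.33

At P = 21.1, Q_s = 318.
dQ_s/dP = 20.
ε_s = (dQ_s/dP)(P/Q_s) = (20)(21.1/318).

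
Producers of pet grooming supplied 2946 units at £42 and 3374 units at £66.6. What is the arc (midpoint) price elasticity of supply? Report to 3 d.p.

0.299

ΔQ = 3374 − 2946 = 428; ΔP = 66.6 − 42 = 24.6.
Midpoints: P̄ = 54.30, Q̄ = 3160.0.
ε_s = (ΔQ/ΔP)(P̄/Q̄) = (428/24.6)(54.30/3160.0).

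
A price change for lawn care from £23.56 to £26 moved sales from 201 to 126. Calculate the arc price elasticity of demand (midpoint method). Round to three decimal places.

-4.659

ΔQ = 126 − 201 = -75; ΔP = 26 − 23.56 = 2.44.
Midpoints: P̄ = 24.78, Q̄ = 163.5.
ε = (ΔQ/ΔP)(P̄/Q̄) = (-75/2.44)(24.78/163.5).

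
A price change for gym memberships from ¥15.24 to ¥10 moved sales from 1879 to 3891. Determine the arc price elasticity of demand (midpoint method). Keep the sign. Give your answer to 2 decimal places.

ΔQ = 3891 − 1879 = 2012; ΔP = 10 − 15.24 = -5.24.
Midpoints: P̄ = 12.62, Q̄ = 2885.0.
ε = (ΔQ/ΔP)(P̄/Q̄) = (2012/-5.24)(12.62/2885.0).

-1.68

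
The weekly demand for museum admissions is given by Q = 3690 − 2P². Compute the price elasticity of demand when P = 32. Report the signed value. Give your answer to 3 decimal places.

At P = 32, Q = 1642.
dQ/dP = −4P = -128.
ε = (dQ/dP)(P/Q) = (-128)(32/1642).

-2.495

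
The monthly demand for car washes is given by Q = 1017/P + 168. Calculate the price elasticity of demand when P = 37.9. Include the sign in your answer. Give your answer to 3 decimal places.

At P = 37.9, Q = 194.834.
dQ/dP = −1017/P² = -0.708.
ε = (dQ/dP)(P/Q) = (-0.708)(37.9/194.834).
|ε| < 1, so demand is inelastic at this price.

-0.138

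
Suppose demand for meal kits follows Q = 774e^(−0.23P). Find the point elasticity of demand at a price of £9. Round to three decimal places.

-2.070

At P = 9, Q = 97.668.
dQ/dP = −0.23·774e^(−0.23P) = −0.23Q = -22.464.
ε = (dQ/dP)(P/Q) = (-22.464)(9/97.668).
|ε| > 1, so demand is elastic at this price.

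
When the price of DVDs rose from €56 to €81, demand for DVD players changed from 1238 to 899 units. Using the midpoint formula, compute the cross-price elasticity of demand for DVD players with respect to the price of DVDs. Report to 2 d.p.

-0.87

ΔQ_x = 899 − 1238 = -339; ΔP_y = 81 − 56 = 25.
Midpoints: P̄_y = 68.50, Q̄_x = 1068.5.
ε_xy = (ΔQ_x/ΔP_y)(P̄_y/Q̄_x) = (-339/25)(68.50/1068.5).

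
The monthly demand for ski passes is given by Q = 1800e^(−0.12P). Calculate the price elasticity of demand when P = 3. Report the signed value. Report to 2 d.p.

-0.36

At P = 3, Q = 1255.817.
dQ/dP = −0.12·1800e^(−0.12P) = −0.12Q = -150.698.
ε = (dQ/dP)(P/Q) = (-150.698)(3/1255.817).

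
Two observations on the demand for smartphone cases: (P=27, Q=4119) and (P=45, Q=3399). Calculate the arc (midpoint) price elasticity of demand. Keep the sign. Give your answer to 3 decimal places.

-0.383

ΔQ = 3399 − 4119 = -720; ΔP = 45 − 27 = 18.
Midpoints: P̄ = 36.00, Q̄ = 3759.0.
ε = (ΔQ/ΔP)(P̄/Q̄) = (-720/18)(36.00/3759.0).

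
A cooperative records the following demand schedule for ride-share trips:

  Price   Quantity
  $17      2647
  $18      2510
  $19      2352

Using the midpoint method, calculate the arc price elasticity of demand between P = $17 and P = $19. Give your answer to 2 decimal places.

At P = 17, Q = 2647; at P = 19, Q = 2352.
ΔQ = -295, ΔP = 2. Midpoints: P̄ = 18.00, Q̄ = 2499.5.
ε = (ΔQ/ΔP)(P̄/Q̄) = (-295/2)(18.00/2499.5).

-1.06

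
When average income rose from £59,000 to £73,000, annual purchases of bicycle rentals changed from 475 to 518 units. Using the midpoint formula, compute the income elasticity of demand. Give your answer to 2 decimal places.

ΔQ = 43, ΔI = 14000. Midpoints: Ī = 66,000, Q̄ = 496.5.
ε_I = (ΔQ/ΔI)(Ī/Q̄) = (43/14000)(66000/496.5).

0.41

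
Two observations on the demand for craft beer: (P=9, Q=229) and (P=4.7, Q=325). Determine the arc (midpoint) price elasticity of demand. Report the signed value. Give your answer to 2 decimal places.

-0.55

ΔQ = 325 − 229 = 96; ΔP = 4.7 − 9 = -4.3.
Midpoints: P̄ = 6.85, Q̄ = 277.0.
ε = (ΔQ/ΔP)(P̄/Q̄) = (96/-4.3)(6.85/277.0).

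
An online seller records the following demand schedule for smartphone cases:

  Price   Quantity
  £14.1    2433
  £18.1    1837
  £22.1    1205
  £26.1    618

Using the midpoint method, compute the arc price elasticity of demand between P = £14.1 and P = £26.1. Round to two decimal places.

-1.99

At P = 14.1, Q = 2433; at P = 26.1, Q = 618.
ΔQ = -1815, ΔP = 12.0. Midpoints: P̄ = 20.10, Q̄ = 1525.5.
ε = (ΔQ/ΔP)(P̄/Q̄) = (-1815/12.0)(20.10/1525.5).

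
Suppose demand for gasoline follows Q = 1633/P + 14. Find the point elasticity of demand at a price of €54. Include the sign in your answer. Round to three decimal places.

-0.684

At P = 54, Q = 44.241.
dQ/dP = −1633/P² = -0.560.
ε = (dQ/dP)(P/Q) = (-0.560)(54/44.241).
|ε| < 1, so demand is inelastic at this price.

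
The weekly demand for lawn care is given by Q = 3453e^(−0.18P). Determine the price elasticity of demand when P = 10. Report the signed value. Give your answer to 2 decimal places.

-1.80

At P = 10, Q = 570.777.
dQ/dP = −0.18·3453e^(−0.18P) = −0.18Q = -102.740.
ε = (dQ/dP)(P/Q) = (-102.740)(10/570.777).
|ε| > 1, so demand is elastic at this price.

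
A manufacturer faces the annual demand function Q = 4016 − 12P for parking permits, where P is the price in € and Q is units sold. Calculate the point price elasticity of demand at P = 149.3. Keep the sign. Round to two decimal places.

At P = 149.3, Q = 2224.400.
dQ/dP = −12.
ε = (dQ/dP)(P/Q) = (-12)(149.3/2224.400).

-0.81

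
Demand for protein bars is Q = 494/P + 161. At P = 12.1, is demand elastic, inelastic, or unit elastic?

Q = 201.826, dQ/dP = -3.374.
ε = (dQ/dP)(P/Q) ≈ -0.202.
|ε| = 0.20 < 1.

inelastic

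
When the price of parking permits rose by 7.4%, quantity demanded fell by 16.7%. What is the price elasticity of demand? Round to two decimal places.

ε = %ΔQ / %ΔP = (-16.7)/(7.4) = -2.257.

-2.26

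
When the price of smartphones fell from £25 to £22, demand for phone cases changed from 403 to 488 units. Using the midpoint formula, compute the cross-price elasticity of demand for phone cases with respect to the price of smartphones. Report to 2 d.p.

-1.49

ΔQ_x = 488 − 403 = 85; ΔP_y = 22 − 25 = -3.
Midpoints: P̄_y = 23.50, Q̄_x = 445.5.
ε_xy = (ΔQ_x/ΔP_y)(P̄_y/Q̄_x) = (85/-3)(23.50/445.5).
ε_xy < 0, so the goods are complements.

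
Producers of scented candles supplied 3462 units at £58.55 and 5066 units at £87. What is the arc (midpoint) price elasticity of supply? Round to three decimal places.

ΔQ = 5066 − 3462 = 1604; ΔP = 87 − 58.55 = 28.45.
Midpoints: P̄ = 72.78, Q̄ = 4264.0.
ε_s = (ΔQ/ΔP)(P̄/Q̄) = (1604/28.45)(72.78/4264.0).

0.962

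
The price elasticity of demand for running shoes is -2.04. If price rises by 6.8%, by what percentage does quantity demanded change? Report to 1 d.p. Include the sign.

-13.9%

%ΔQ ≈ ε × %ΔP = (-2.04)(6.8%) = -13.87%.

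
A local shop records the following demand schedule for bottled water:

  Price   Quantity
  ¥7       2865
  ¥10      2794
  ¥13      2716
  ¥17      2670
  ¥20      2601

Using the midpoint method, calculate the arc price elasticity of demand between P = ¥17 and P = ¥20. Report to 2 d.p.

-0.16

At P = 17, Q = 2670; at P = 20, Q = 2601.
ΔQ = -69, ΔP = 3. Midpoints: P̄ = 18.50, Q̄ = 2635.5.
ε = (ΔQ/ΔP)(P̄/Q̄) = (-69/3)(18.50/2635.5).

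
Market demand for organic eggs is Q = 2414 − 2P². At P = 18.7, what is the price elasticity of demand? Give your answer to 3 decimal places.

-0.816

At P = 18.7, Q = 1714.620.
dQ/dP = −4P = -74.800.
ε = (dQ/dP)(P/Q) = (-74.800)(18.7/1714.620).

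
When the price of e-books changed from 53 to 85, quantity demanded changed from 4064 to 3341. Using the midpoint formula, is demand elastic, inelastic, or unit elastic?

inelastic

Arc ε ≈ -0.421.
|ε| = 0.42 < 1.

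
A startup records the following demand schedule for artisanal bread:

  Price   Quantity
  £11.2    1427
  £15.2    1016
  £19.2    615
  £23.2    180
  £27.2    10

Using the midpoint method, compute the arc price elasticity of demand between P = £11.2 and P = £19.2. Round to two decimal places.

At P = 11.2, Q = 1427; at P = 19.2, Q = 615.
ΔQ = -812, ΔP = 8.0. Midpoints: P̄ = 15.20, Q̄ = 1021.0.
ε = (ΔQ/ΔP)(P̄/Q̄) = (-812/8.0)(15.20/1021.0).

-1.51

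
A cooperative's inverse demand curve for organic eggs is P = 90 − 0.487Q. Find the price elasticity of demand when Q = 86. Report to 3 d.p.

At Q = 86, P = 90 − 0.487(86) = 48.12.
dP/dQ = −0.487, so dQ/dP = 1/(−0.487) = -2.053.
ε = (dQ/dP)(P/Q) = (-2.053)(48.12/86).

-1.149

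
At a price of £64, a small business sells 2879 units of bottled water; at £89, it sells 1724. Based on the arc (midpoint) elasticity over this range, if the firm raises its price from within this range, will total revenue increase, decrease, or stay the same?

decrease

Arc ε = (-1155/25)(76.50/2301.5) ≈ -1.536.
|ε| = 1.54 > 1, so demand is elastic. A price rise therefore reduces total revenue.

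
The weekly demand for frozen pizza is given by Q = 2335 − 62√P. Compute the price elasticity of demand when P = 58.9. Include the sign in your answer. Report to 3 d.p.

At P = 58.9, Q = 1859.173.
dQ/dP = −62/(2√P) = -4.039.
ε = (dQ/dP)(P/Q) = (-4.039)(58.9/1859.173).
|ε| < 1, so demand is inelastic at this price.

-0.128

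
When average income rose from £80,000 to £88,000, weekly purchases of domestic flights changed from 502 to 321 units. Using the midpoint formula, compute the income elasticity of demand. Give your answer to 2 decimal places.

-4.62

ΔQ = -181, ΔI = 8000. Midpoints: Ī = 84,000, Q̄ = 411.5.
ε_I = (ΔQ/ΔI)(Ī/Q̄) = (-181/8000)(84000/411.5).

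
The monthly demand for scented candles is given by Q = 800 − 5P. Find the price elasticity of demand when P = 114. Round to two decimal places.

At P = 114, Q = 230.
dQ/dP = −5.
ε = (dQ/dP)(P/Q) = (-5)(114/230).

-2.48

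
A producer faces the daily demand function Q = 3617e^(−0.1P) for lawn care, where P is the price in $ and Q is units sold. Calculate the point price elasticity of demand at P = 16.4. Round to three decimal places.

At P = 16.4, Q = 701.626.
dQ/dP = −0.1·3617e^(−0.1P) = −0.1Q = -70.163.
ε = (dQ/dP)(P/Q) = (-70.163)(16.4/701.626).

-1.640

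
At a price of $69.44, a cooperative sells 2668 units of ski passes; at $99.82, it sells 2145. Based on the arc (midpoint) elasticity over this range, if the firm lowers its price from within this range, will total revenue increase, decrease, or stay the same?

Arc ε = (-523/30.38)(84.63/2406.5) ≈ -0.605.
|ε| = 0.61 < 1, so demand is inelastic. A price cut therefore reduces total revenue.

decrease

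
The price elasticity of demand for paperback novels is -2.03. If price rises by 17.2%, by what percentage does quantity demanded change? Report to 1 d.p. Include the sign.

-34.9%

%ΔQ ≈ ε × %ΔP = (-2.03)(17.2%) = -34.92%.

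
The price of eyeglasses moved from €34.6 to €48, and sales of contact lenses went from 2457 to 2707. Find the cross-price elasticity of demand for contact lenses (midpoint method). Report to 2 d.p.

0.30

ΔQ_x = 2707 − 2457 = 250; ΔP_y = 48 − 34.6 = 13.4.
Midpoints: P̄_y = 41.30, Q̄_x = 2582.0.
ε_xy = (ΔQ_x/ΔP_y)(P̄_y/Q̄_x) = (250/13.4)(41.30/2582.0).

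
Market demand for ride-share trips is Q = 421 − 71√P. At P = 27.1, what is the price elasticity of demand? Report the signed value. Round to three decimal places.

-3.596

At P = 27.1, Q = 51.391.
dQ/dP = −71/(2√P) = -6.819.
ε = (dQ/dP)(P/Q) = (-6.819)(27.1/51.391).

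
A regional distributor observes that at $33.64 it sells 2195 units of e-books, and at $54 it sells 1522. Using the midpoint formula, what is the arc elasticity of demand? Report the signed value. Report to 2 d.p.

ΔQ = 1522 − 2195 = -673; ΔP = 54 − 33.64 = 20.36.
Midpoints: P̄ = 43.82, Q̄ = 1858.5.
ε = (ΔQ/ΔP)(P̄/Q̄) = (-673/20.36)(43.82/1858.5).

-0.78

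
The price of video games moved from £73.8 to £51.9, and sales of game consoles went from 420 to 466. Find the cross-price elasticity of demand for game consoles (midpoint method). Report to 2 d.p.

ΔQ_x = 466 − 420 = 46; ΔP_y = 51.9 − 73.8 = -21.9.
Midpoints: P̄_y = 62.85, Q̄_x = 443.0.
ε_xy = (ΔQ_x/ΔP_y)(P̄_y/Q̄_x) = (46/-21.9)(62.85/443.0).

-0.30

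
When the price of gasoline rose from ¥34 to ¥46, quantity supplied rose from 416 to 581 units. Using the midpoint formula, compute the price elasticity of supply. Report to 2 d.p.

ΔQ = 581 − 416 = 165; ΔP = 46 − 34 = 12.
Midpoints: P̄ = 40.00, Q̄ = 498.5.
ε_s = (ΔQ/ΔP)(P̄/Q̄) = (165/12)(40.00/498.5).

1.10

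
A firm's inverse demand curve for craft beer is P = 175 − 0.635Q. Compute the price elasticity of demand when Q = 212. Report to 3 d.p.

At Q = 212, P = 175 − 0.635(212) = 40.38.
dP/dQ = −0.635, so dQ/dP = 1/(−0.635) = -1.575.
ε = (dQ/dP)(P/Q) = (-1.575)(40.38/212).

-0.300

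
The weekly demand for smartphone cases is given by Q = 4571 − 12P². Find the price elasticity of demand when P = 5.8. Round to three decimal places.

At P = 5.8, Q = 4167.320.
dQ/dP = −24P = -139.200.
ε = (dQ/dP)(P/Q) = (-139.200)(5.8/4167.320).

-0.194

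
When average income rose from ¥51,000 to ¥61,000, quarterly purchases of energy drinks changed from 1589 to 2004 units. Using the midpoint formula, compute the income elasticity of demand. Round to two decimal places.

ΔQ = 415, ΔI = 10000. Midpoints: Ī = 56,000, Q̄ = 1796.5.
ε_I = (ΔQ/ΔI)(Ī/Q̄) = (415/10000)(56000/1796.5).
ε_I > 0, so the good is normal.

1.29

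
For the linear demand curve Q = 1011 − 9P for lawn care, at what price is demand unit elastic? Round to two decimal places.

56.17

For linear demand Q = a − bP, ε = −bP/(a − bP). |ε| = 1 when bP = a − bP, i.e. P = a/(2b).
P = 1011/(2·9) = 1011/18 = 56.1667.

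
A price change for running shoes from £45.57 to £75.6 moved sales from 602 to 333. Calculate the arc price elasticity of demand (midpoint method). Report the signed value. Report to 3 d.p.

-1.161

ΔQ = 333 − 602 = -269; ΔP = 75.6 − 45.57 = 30.03.
Midpoints: P̄ = 60.58, Q̄ = 467.5.
ε = (ΔQ/ΔP)(P̄/Q̄) = (-269/30.03)(60.58/467.5).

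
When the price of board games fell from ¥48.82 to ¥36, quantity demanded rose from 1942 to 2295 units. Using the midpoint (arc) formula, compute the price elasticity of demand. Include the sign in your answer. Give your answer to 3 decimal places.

-0.551

ΔQ = 2295 − 1942 = 353; ΔP = 36 − 48.82 = -12.82.
Midpoints: P̄ = 42.41, Q̄ = 2118.5.
ε = (ΔQ/ΔP)(P̄/Q̄) = (353/-12.82)(42.41/2118.5).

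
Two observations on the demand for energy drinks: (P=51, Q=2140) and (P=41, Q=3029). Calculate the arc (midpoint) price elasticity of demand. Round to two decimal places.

-1.58

ΔQ = 3029 − 2140 = 889; ΔP = 41 − 51 = -10.
Midpoints: P̄ = 46.00, Q̄ = 2584.5.
ε = (ΔQ/ΔP)(P̄/Q̄) = (889/-10)(46.00/2584.5).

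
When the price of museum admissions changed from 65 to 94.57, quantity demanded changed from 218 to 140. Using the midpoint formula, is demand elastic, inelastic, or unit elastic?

Arc ε ≈ -1.176.
|ε| = 1.18 > 1.

elastic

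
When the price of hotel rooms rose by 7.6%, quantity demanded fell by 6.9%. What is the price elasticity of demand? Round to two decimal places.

-0.91

ε = %ΔQ / %ΔP = (-6.9)/(7.6) = -0.908.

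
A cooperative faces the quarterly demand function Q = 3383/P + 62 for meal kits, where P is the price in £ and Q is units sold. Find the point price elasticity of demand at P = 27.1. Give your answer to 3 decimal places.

At P = 27.1, Q = 186.834.
dQ/dP = −3383/P² = -4.606.
ε = (dQ/dP)(P/Q) = (-4.606)(27.1/186.834).
|ε| < 1, so demand is inelastic at this price.

-0.668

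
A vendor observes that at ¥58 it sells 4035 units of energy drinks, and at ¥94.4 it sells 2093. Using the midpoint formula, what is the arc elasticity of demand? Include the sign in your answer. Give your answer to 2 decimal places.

-1.33

ΔQ = 2093 − 4035 = -1942; ΔP = 94.4 − 58 = 36.4.
Midpoints: P̄ = 76.20, Q̄ = 3064.0.
ε = (ΔQ/ΔP)(P̄/Q̄) = (-1942/36.4)(76.20/3064.0).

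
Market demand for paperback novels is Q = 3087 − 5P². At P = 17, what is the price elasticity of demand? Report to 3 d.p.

At P = 17, Q = 1642.
dQ/dP = −10P = -170.
ε = (dQ/dP)(P/Q) = (-170)(17/1642).

-1.760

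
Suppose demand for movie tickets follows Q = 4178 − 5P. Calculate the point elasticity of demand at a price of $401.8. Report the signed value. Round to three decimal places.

-0.926

At P = 401.8, Q = 2169.
dQ/dP = −5.
ε = (dQ/dP)(P/Q) = (-5)(401.8/2169).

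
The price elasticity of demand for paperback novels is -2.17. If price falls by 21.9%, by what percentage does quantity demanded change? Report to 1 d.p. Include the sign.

47.5%

%ΔQ ≈ ε × %ΔP = (-2.17)(-21.9%) = 47.52%.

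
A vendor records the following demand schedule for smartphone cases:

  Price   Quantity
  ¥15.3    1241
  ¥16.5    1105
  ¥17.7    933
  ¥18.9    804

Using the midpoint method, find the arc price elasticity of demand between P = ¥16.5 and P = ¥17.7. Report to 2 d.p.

At P = 16.5, Q = 1105; at P = 17.7, Q = 933.
ΔQ = -172, ΔP = 1.2. Midpoints: P̄ = 17.10, Q̄ = 1019.0.
ε = (ΔQ/ΔP)(P̄/Q̄) = (-172/1.2)(17.10/1019.0).

-2.41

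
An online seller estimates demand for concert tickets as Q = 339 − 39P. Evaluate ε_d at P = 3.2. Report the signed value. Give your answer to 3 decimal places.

At P = 3.2, Q = 214.200.
dQ/dP = −39.
ε = (dQ/dP)(P/Q) = (-39)(3.2/214.200).

-0.583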